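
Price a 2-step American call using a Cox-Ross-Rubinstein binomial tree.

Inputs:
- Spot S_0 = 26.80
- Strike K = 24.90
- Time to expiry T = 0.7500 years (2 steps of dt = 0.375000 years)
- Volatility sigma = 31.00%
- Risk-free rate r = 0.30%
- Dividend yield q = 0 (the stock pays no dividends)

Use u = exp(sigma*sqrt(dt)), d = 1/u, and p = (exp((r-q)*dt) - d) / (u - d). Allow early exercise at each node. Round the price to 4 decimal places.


Answer: Price = V(0,0) = 3.8975

Derivation:
dt = T/N = 0.375000
u = exp(sigma*sqrt(dt)) = 1.209051; d = 1/u = 0.827095
p = (exp((r-q)*dt) - d) / (u - d) = 0.455630
Discount per step: exp(-r*dt) = 0.998876
Stock lattice S(k, i) with i counting down-moves:
  k=0: S(0,0) = 26.8000
  k=1: S(1,0) = 32.4026; S(1,1) = 22.1662
  k=2: S(2,0) = 39.1763; S(2,1) = 26.8000; S(2,2) = 18.3335
Terminal payoffs V(N, i) = max(S_T - K, 0):
  V(2,0) = 14.276332; V(2,1) = 1.900000; V(2,2) = 0.000000
Backward induction: V(k, i) = exp(-r*dt) * [p * V(k+1, i) + (1-p) * V(k+1, i+1)]; then take max(V_cont, immediate exercise) for American.
  V(1,0) = exp(-r*dt) * [p*14.276332 + (1-p)*1.900000] = 7.530554; exercise = 7.502557; V(1,0) = max -> 7.530554
  V(1,1) = exp(-r*dt) * [p*1.900000 + (1-p)*0.000000] = 0.864724; exercise = 0.000000; V(1,1) = max -> 0.864724
  V(0,0) = exp(-r*dt) * [p*7.530554 + (1-p)*0.864724] = 3.897490; exercise = 1.900000; V(0,0) = max -> 3.897490


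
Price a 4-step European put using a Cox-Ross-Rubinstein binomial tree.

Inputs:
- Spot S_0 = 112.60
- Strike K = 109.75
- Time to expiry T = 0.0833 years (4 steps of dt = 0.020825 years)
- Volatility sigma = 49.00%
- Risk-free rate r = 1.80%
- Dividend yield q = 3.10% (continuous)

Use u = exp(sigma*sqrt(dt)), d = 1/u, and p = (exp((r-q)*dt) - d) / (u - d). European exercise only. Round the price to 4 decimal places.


Answer: Price = V(0,0) = 5.0410

Derivation:
dt = T/N = 0.020825
u = exp(sigma*sqrt(dt)) = 1.073271; d = 1/u = 0.931731
p = (exp((r-q)*dt) - d) / (u - d) = 0.480417
Discount per step: exp(-r*dt) = 0.999625
Stock lattice S(k, i) with i counting down-moves:
  k=0: S(0,0) = 112.6000
  k=1: S(1,0) = 120.8503; S(1,1) = 104.9129
  k=2: S(2,0) = 129.7052; S(2,1) = 112.6000; S(2,2) = 97.7506
  k=3: S(3,0) = 139.2089; S(3,1) = 120.8503; S(3,2) = 104.9129; S(3,3) = 91.0772
  k=4: S(4,0) = 149.4089; S(4,1) = 129.7052; S(4,2) = 112.6000; S(4,3) = 97.7506; S(4,4) = 84.8595
Terminal payoffs V(N, i) = max(K - S_T, 0):
  V(4,0) = 0.000000; V(4,1) = 0.000000; V(4,2) = 0.000000; V(4,3) = 11.999414; V(4,4) = 24.890524
Backward induction: V(k, i) = exp(-r*dt) * [p * V(k+1, i) + (1-p) * V(k+1, i+1)].
  V(3,0) = exp(-r*dt) * [p*0.000000 + (1-p)*0.000000] = 0.000000
  V(3,1) = exp(-r*dt) * [p*0.000000 + (1-p)*0.000000] = 0.000000
  V(3,2) = exp(-r*dt) * [p*0.000000 + (1-p)*11.999414] = 6.232354
  V(3,3) = exp(-r*dt) * [p*11.999414 + (1-p)*24.890524] = 18.690407
  V(2,0) = exp(-r*dt) * [p*0.000000 + (1-p)*0.000000] = 0.000000
  V(2,1) = exp(-r*dt) * [p*0.000000 + (1-p)*6.232354] = 3.237011
  V(2,2) = exp(-r*dt) * [p*6.232354 + (1-p)*18.690407] = 12.700583
  V(1,0) = exp(-r*dt) * [p*0.000000 + (1-p)*3.237011] = 1.681265
  V(1,1) = exp(-r*dt) * [p*3.237011 + (1-p)*12.700583] = 8.151065
  V(0,0) = exp(-r*dt) * [p*1.681265 + (1-p)*8.151065] = 5.040973


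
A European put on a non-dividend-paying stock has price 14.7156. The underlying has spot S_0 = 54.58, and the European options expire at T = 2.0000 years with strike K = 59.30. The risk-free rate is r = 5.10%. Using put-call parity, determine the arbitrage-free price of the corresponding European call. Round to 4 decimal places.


Answer: Call price = 15.7459

Derivation:
Put-call parity: C - P = S_0 * exp(-qT) - K * exp(-rT).
S_0 * exp(-qT) = 54.5800 * 1.00000000 = 54.58000000
K * exp(-rT) = 59.3000 * 0.90302955 = 53.54965241
C = P + S*exp(-qT) - K*exp(-rT)
C = 14.7156 + 54.58000000 - 53.54965241 = 15.7459


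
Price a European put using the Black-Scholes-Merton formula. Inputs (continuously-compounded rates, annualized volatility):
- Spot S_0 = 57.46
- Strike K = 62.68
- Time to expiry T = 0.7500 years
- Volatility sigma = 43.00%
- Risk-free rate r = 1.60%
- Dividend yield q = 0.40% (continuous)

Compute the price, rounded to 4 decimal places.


Answer: Price = 11.3170

Derivation:
d1 = (ln(S/K) + (r - q + 0.5*sigma^2) * T) / (sigma * sqrt(T)) = -0.02313661
d2 = d1 - sigma * sqrt(T) = -0.39552753
exp(-rT) = 0.98807171; exp(-qT) = 0.99700450
P = K * exp(-rT) * N(-d2) - S_0 * exp(-qT) * N(-d1)
N(-d1) = 0.50922935; N(-d2) = 0.65377320
P = 62.6800 * 0.98807171 * 0.65377320 - 57.4600 * 0.99700450 * 0.50922935 = 11.3170


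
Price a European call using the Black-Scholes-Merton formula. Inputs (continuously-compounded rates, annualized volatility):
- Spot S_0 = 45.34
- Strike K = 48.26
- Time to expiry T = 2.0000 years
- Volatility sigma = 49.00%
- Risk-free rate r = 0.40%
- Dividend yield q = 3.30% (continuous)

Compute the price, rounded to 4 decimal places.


Answer: Price = 9.7003

Derivation:
d1 = (ln(S/K) + (r - q + 0.5*sigma^2) * T) / (sigma * sqrt(T)) = 0.17271673
d2 = d1 - sigma * sqrt(T) = -0.52024792
exp(-rT) = 0.99203191; exp(-qT) = 0.93613086
C = S_0 * exp(-qT) * N(d1) - K * exp(-rT) * N(d2)
N(d1) = 0.56856295; N(d2) = 0.30144540
C = 45.3400 * 0.93613086 * 0.56856295 - 48.2600 * 0.99203191 * 0.30144540 = 9.7003


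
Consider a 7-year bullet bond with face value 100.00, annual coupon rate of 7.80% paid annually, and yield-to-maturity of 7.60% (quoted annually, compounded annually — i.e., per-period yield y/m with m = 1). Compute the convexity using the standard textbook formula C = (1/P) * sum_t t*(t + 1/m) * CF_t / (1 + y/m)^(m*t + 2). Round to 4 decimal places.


Answer: Convexity = 36.1955

Derivation:
Coupon per period c = face * coupon_rate / m = 7.800000
Periods per year m = 1; per-period yield y/m = 0.076000
Number of cashflows N = 7
Cashflows (t years, CF_t, discount factor 1/(1+y/m)^(m*t), PV):
  t = 1.0000: CF_t = 7.800000, DF = 0.929368, PV = 7.249071
  t = 2.0000: CF_t = 7.800000, DF = 0.863725, PV = 6.737054
  t = 3.0000: CF_t = 7.800000, DF = 0.802718, PV = 6.261203
  t = 4.0000: CF_t = 7.800000, DF = 0.746021, PV = 5.818962
  t = 5.0000: CF_t = 7.800000, DF = 0.693328, PV = 5.407957
  t = 6.0000: CF_t = 7.800000, DF = 0.644357, PV = 5.025983
  t = 7.0000: CF_t = 107.800000, DF = 0.598845, PV = 64.555442
Price P = sum_t PV_t = 101.055672
Convexity numerator sum_t t*(t + 1/m) * CF_t / (1+y/m)^(m*t + 2):
  t = 1.0000: term = 12.522406
  t = 2.0000: term = 34.913772
  t = 3.0000: term = 64.895486
  t = 4.0000: term = 100.519651
  t = 5.0000: term = 140.129624
  t = 6.0000: term = 182.324790
  t = 7.0000: term = 3122.456134
Convexity = (1/P) * sum = 3657.761864 / 101.055672 = 36.195513


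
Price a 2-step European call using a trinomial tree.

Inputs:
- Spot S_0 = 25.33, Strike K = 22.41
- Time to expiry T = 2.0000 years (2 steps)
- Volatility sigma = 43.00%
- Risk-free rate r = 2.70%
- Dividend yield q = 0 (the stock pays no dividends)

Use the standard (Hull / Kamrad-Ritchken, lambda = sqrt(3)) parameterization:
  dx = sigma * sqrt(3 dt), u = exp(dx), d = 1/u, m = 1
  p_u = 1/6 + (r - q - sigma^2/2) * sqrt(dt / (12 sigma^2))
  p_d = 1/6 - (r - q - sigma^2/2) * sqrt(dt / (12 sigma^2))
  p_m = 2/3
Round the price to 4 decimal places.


Answer: Price = V(0,0) = 7.4519

Derivation:
dt = T/N = 1.000000; dx = sigma*sqrt(3*dt) = 0.744782
u = exp(dx) = 2.105982; d = 1/u = 0.474838
p_u = 0.122728, p_m = 0.666667, p_d = 0.210606
Discount per step: exp(-r*dt) = 0.973361
Stock lattice S(k, j) with j the centered position index:
  k=0: S(0,+0) = 25.3300
  k=1: S(1,-1) = 12.0276; S(1,+0) = 25.3300; S(1,+1) = 53.3445
  k=2: S(2,-2) = 5.7112; S(2,-1) = 12.0276; S(2,+0) = 25.3300; S(2,+1) = 53.3445; S(2,+2) = 112.3426
Terminal payoffs V(N, j) = max(S_T - K, 0):
  V(2,-2) = 0.000000; V(2,-1) = 0.000000; V(2,+0) = 2.920000; V(2,+1) = 30.934523; V(2,+2) = 89.932603
Backward induction: V(k, j) = exp(-r*dt) * [p_u * V(k+1, j+1) + p_m * V(k+1, j) + p_d * V(k+1, j-1)]
  V(1,-1) = exp(-r*dt) * [p_u*2.920000 + p_m*0.000000 + p_d*0.000000] = 0.348818
  V(1,+0) = exp(-r*dt) * [p_u*30.934523 + p_m*2.920000 + p_d*0.000000] = 5.590196
  V(1,+1) = exp(-r*dt) * [p_u*89.932603 + p_m*30.934523 + p_d*2.920000] = 31.415428
  V(0,+0) = exp(-r*dt) * [p_u*31.415428 + p_m*5.590196 + p_d*0.348818] = 7.451860


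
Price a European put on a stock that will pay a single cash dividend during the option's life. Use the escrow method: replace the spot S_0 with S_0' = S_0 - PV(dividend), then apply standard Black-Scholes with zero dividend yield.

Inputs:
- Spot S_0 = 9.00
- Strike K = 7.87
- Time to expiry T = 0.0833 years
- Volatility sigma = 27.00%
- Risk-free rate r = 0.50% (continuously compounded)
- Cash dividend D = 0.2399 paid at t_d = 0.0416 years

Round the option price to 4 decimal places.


PV(D) = D * exp(-r * t_d) = 0.2399 * 0.99979202 = 0.23985011
S_0' = S_0 - PV(D) = 9.0000 - 0.23985011 = 8.76014989
d1 = (ln(S_0'/K) + (r + sigma^2/2)*T) / (sigma*sqrt(T)) = 1.41938185
d2 = d1 - sigma*sqrt(T) = 1.34145516
exp(-rT) = 0.99958359
N(-d1) = 0.07789386; N(-d2) = 0.08988636
P = K * exp(-rT) * N(-d2) - S_0' * N(-d1) = 7.8700 * 0.99958359 * 0.08988636 - 8.76014989 * 0.07789386 = 0.0247

Answer: Price = 0.0247


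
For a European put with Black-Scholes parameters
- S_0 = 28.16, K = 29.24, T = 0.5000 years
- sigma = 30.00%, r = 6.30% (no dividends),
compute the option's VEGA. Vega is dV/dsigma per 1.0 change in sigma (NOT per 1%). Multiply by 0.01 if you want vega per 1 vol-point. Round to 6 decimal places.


d1 = 0.0771448615; d2 = -0.1349871729
phi(d1) = 0.3977569264; exp(-qT) = 1.0000000000; exp(-rT) = 0.9689909565
Vega = S * exp(-qT) * phi(d1) * sqrt(T) = 28.1600 * 1.0000000000 * 0.3977569264 * 0.7071067812 = 7.920186

Answer: Vega = 7.920186


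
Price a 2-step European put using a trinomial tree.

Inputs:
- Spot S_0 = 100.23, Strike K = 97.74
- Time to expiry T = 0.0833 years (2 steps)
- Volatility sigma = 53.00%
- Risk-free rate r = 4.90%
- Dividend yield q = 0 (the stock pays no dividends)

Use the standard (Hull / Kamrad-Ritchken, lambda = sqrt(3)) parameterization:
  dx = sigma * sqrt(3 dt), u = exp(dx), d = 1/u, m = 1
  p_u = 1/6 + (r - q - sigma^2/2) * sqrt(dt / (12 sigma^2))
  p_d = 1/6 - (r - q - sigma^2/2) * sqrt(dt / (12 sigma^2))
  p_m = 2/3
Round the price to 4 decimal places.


dt = T/N = 0.041650; dx = sigma*sqrt(3*dt) = 0.187346
u = exp(dx) = 1.206044; d = 1/u = 0.829157
p_u = 0.156501, p_m = 0.666667, p_d = 0.176832
Discount per step: exp(-r*dt) = 0.997961
Stock lattice S(k, j) with j the centered position index:
  k=0: S(0,+0) = 100.2300
  k=1: S(1,-1) = 83.1064; S(1,+0) = 100.2300; S(1,+1) = 120.8818
  k=2: S(2,-2) = 68.9083; S(2,-1) = 83.1064; S(2,+0) = 100.2300; S(2,+1) = 120.8818; S(2,+2) = 145.7888
Terminal payoffs V(N, j) = max(K - S_T, 0):
  V(2,-2) = 28.831750; V(2,-1) = 14.633599; V(2,+0) = 0.000000; V(2,+1) = 0.000000; V(2,+2) = 0.000000
Backward induction: V(k, j) = exp(-r*dt) * [p_u * V(k+1, j+1) + p_m * V(k+1, j) + p_d * V(k+1, j-1)]
  V(1,-1) = exp(-r*dt) * [p_u*0.000000 + p_m*14.633599 + p_d*28.831750] = 14.823827
  V(1,+0) = exp(-r*dt) * [p_u*0.000000 + p_m*0.000000 + p_d*14.633599] = 2.582414
  V(1,+1) = exp(-r*dt) * [p_u*0.000000 + p_m*0.000000 + p_d*0.000000] = 0.000000
  V(0,+0) = exp(-r*dt) * [p_u*0.000000 + p_m*2.582414 + p_d*14.823827] = 4.334083

Answer: Price = V(0,0) = 4.3341


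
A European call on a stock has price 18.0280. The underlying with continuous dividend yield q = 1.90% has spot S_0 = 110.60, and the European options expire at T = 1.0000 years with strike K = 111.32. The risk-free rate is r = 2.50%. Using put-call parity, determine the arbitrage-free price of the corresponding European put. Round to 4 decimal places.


Answer: Put price = 18.0811

Derivation:
Put-call parity: C - P = S_0 * exp(-qT) - K * exp(-rT).
S_0 * exp(-qT) = 110.6000 * 0.98117936 = 108.51843746
K * exp(-rT) = 111.3200 * 0.97530991 = 108.57149941
P = C - S*exp(-qT) + K*exp(-rT)
P = 18.0280 - 108.51843746 + 108.57149941 = 18.0811


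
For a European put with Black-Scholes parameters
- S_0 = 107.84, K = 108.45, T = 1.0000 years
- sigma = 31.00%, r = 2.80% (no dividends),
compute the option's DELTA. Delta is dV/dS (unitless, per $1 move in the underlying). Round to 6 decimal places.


Answer: Delta = -0.410162

Derivation:
d1 = 0.2271271287; d2 = -0.0828728713
phi(d1) = 0.3887837901; exp(-qT) = 1.0000000000; exp(-rT) = 0.9723883668
N(-d1) = 0.4101624448
Delta = -exp(-qT) * N(-d1) = -1.0000000000 * 0.4101624448 = -0.410162


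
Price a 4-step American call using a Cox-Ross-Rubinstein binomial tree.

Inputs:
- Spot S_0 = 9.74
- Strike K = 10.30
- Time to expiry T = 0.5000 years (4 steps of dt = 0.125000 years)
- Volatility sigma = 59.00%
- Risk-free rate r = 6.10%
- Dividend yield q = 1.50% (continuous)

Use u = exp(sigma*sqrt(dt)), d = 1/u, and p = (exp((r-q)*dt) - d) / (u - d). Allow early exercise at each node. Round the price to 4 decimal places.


Answer: Price = V(0,0) = 1.4568

Derivation:
dt = T/N = 0.125000
u = exp(sigma*sqrt(dt)) = 1.231948; d = 1/u = 0.811723
p = (exp((r-q)*dt) - d) / (u - d) = 0.461762
Discount per step: exp(-r*dt) = 0.992404
Stock lattice S(k, i) with i counting down-moves:
  k=0: S(0,0) = 9.7400
  k=1: S(1,0) = 11.9992; S(1,1) = 7.9062
  k=2: S(2,0) = 14.7824; S(2,1) = 9.7400; S(2,2) = 6.4176
  k=3: S(3,0) = 18.2111; S(3,1) = 11.9992; S(3,2) = 7.9062; S(3,3) = 5.2093
  k=4: S(4,0) = 22.4351; S(4,1) = 14.7824; S(4,2) = 9.7400; S(4,3) = 6.4176; S(4,4) = 4.2285
Terminal payoffs V(N, i) = max(S_T - K, 0):
  V(4,0) = 12.135109; V(4,1) = 4.482353; V(4,2) = 0.000000; V(4,3) = 0.000000; V(4,4) = 0.000000
Backward induction: V(k, i) = exp(-r*dt) * [p * V(k+1, i) + (1-p) * V(k+1, i+1)]; then take max(V_cont, immediate exercise) for American.
  V(3,0) = exp(-r*dt) * [p*12.135109 + (1-p)*4.482353] = 7.955213; exercise = 7.911088; V(3,0) = max -> 7.955213
  V(3,1) = exp(-r*dt) * [p*4.482353 + (1-p)*0.000000] = 2.054057; exercise = 1.699172; V(3,1) = max -> 2.054057
  V(3,2) = exp(-r*dt) * [p*0.000000 + (1-p)*0.000000] = 0.000000; exercise = 0.000000; V(3,2) = max -> 0.000000
  V(3,3) = exp(-r*dt) * [p*0.000000 + (1-p)*0.000000] = 0.000000; exercise = 0.000000; V(3,3) = max -> 0.000000
  V(2,0) = exp(-r*dt) * [p*7.955213 + (1-p)*2.054057] = 4.742684; exercise = 4.482353; V(2,0) = max -> 4.742684
  V(2,1) = exp(-r*dt) * [p*2.054057 + (1-p)*0.000000] = 0.941280; exercise = 0.000000; V(2,1) = max -> 0.941280
  V(2,2) = exp(-r*dt) * [p*0.000000 + (1-p)*0.000000] = 0.000000; exercise = 0.000000; V(2,2) = max -> 0.000000
  V(1,0) = exp(-r*dt) * [p*4.742684 + (1-p)*0.941280] = 2.676139; exercise = 1.699172; V(1,0) = max -> 2.676139
  V(1,1) = exp(-r*dt) * [p*0.941280 + (1-p)*0.000000] = 0.431346; exercise = 0.000000; V(1,1) = max -> 0.431346
  V(0,0) = exp(-r*dt) * [p*2.676139 + (1-p)*0.431346] = 1.456755; exercise = 0.000000; V(0,0) = max -> 1.456755


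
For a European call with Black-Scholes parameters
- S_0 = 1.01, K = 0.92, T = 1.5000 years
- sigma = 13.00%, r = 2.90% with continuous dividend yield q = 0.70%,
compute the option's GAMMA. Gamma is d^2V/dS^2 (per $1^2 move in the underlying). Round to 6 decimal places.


d1 = 0.8730668544; d2 = 0.7138500211
phi(d1) = 0.2725150603; exp(-qT) = 0.9895549326; exp(-rT) = 0.9574325541
Gamma = exp(-qT) * phi(d1) / (S * sigma * sqrt(T)) = 0.9895549326 * 0.2725150603 / (1.0100 * 0.1300 * 1.2247448714) = 1.676950

Answer: Gamma = 1.676950


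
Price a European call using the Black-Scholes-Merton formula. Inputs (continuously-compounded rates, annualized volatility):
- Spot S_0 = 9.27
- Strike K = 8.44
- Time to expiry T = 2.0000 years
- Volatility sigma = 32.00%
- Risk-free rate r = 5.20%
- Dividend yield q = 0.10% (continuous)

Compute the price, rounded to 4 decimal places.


d1 = (ln(S/K) + (r - q + 0.5*sigma^2) * T) / (sigma * sqrt(T)) = 0.65893750
d2 = d1 - sigma * sqrt(T) = 0.20638916
exp(-rT) = 0.90122530; exp(-qT) = 0.99800200
C = S_0 * exp(-qT) * N(d1) - K * exp(-rT) * N(d2)
N(d1) = 0.74503205; N(d2) = 0.58175653
C = 9.2700 * 0.99800200 * 0.74503205 - 8.4400 * 0.90122530 * 0.58175653 = 2.4676

Answer: Price = 2.4676


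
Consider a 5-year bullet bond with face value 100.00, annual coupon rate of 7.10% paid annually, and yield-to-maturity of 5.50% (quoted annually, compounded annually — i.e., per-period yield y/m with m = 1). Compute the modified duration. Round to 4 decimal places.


Coupon per period c = face * coupon_rate / m = 7.100000
Periods per year m = 1; per-period yield y/m = 0.055000
Number of cashflows N = 5
Cashflows (t years, CF_t, discount factor 1/(1+y/m)^(m*t), PV):
  t = 1.0000: CF_t = 7.100000, DF = 0.947867, PV = 6.729858
  t = 2.0000: CF_t = 7.100000, DF = 0.898452, PV = 6.379012
  t = 3.0000: CF_t = 7.100000, DF = 0.851614, PV = 6.046457
  t = 4.0000: CF_t = 7.100000, DF = 0.807217, PV = 5.731239
  t = 5.0000: CF_t = 107.100000, DF = 0.765134, PV = 81.945889
Price P = sum_t PV_t = 106.832455
First compute Macaulay numerator sum_t t * PV_t:
  t * PV_t at t = 1.0000: 6.729858
  t * PV_t at t = 2.0000: 12.758024
  t * PV_t at t = 3.0000: 18.139371
  t * PV_t at t = 4.0000: 22.924956
  t * PV_t at t = 5.0000: 409.729446
Macaulay duration D = 470.281655 / 106.832455 = 4.402049
Modified duration = D / (1 + y/m) = 4.402049 / (1 + 0.055000) = 4.172558

Answer: Modified duration = 4.1726


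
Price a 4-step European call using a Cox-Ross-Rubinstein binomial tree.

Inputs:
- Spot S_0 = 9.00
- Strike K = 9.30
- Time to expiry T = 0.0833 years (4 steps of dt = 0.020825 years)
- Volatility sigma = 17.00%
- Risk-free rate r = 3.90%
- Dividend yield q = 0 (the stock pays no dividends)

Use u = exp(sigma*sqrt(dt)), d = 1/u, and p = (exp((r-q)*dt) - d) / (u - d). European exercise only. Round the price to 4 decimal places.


Answer: Price = V(0,0) = 0.0821

Derivation:
dt = T/N = 0.020825
u = exp(sigma*sqrt(dt)) = 1.024836; d = 1/u = 0.975766
p = (exp((r-q)*dt) - d) / (u - d) = 0.510425
Discount per step: exp(-r*dt) = 0.999188
Stock lattice S(k, i) with i counting down-moves:
  k=0: S(0,0) = 9.0000
  k=1: S(1,0) = 9.2235; S(1,1) = 8.7819
  k=2: S(2,0) = 9.4526; S(2,1) = 9.0000; S(2,2) = 8.5691
  k=3: S(3,0) = 9.6874; S(3,1) = 9.2235; S(3,2) = 8.7819; S(3,3) = 8.3614
  k=4: S(4,0) = 9.9280; S(4,1) = 9.4526; S(4,2) = 9.0000; S(4,3) = 8.5691; S(4,4) = 8.1588
Terminal payoffs V(N, i) = max(S_T - K, 0):
  V(4,0) = 0.627955; V(4,1) = 0.152597; V(4,2) = 0.000000; V(4,3) = 0.000000; V(4,4) = 0.000000
Backward induction: V(k, i) = exp(-r*dt) * [p * V(k+1, i) + (1-p) * V(k+1, i+1)].
  V(3,0) = exp(-r*dt) * [p*0.627955 + (1-p)*0.152597] = 0.394911
  V(3,1) = exp(-r*dt) * [p*0.152597 + (1-p)*0.000000] = 0.077826
  V(3,2) = exp(-r*dt) * [p*0.000000 + (1-p)*0.000000] = 0.000000
  V(3,3) = exp(-r*dt) * [p*0.000000 + (1-p)*0.000000] = 0.000000
  V(2,0) = exp(-r*dt) * [p*0.394911 + (1-p)*0.077826] = 0.239480
  V(2,1) = exp(-r*dt) * [p*0.077826 + (1-p)*0.000000] = 0.039692
  V(2,2) = exp(-r*dt) * [p*0.000000 + (1-p)*0.000000] = 0.000000
  V(1,0) = exp(-r*dt) * [p*0.239480 + (1-p)*0.039692] = 0.141554
  V(1,1) = exp(-r*dt) * [p*0.039692 + (1-p)*0.000000] = 0.020243
  V(0,0) = exp(-r*dt) * [p*0.141554 + (1-p)*0.020243] = 0.082097


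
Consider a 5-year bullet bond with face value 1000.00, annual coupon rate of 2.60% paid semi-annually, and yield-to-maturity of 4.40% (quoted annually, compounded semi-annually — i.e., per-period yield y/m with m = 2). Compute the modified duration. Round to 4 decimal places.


Answer: Modified duration = 4.6048

Derivation:
Coupon per period c = face * coupon_rate / m = 13.000000
Periods per year m = 2; per-period yield y/m = 0.022000
Number of cashflows N = 10
Cashflows (t years, CF_t, discount factor 1/(1+y/m)^(m*t), PV):
  t = 0.5000: CF_t = 13.000000, DF = 0.978474, PV = 12.720157
  t = 1.0000: CF_t = 13.000000, DF = 0.957411, PV = 12.446337
  t = 1.5000: CF_t = 13.000000, DF = 0.936801, PV = 12.178412
  t = 2.0000: CF_t = 13.000000, DF = 0.916635, PV = 11.916254
  t = 2.5000: CF_t = 13.000000, DF = 0.896903, PV = 11.659740
  t = 3.0000: CF_t = 13.000000, DF = 0.877596, PV = 11.408748
  t = 3.5000: CF_t = 13.000000, DF = 0.858704, PV = 11.163158
  t = 4.0000: CF_t = 13.000000, DF = 0.840220, PV = 10.922855
  t = 4.5000: CF_t = 13.000000, DF = 0.822133, PV = 10.687725
  t = 5.0000: CF_t = 1013.000000, DF = 0.804435, PV = 814.892813
Price P = sum_t PV_t = 919.996200
First compute Macaulay numerator sum_t t * PV_t:
  t * PV_t at t = 0.5000: 6.360078
  t * PV_t at t = 1.0000: 12.446337
  t * PV_t at t = 1.5000: 18.267618
  t * PV_t at t = 2.0000: 23.832509
  t * PV_t at t = 2.5000: 29.149350
  t * PV_t at t = 3.0000: 34.226243
  t * PV_t at t = 3.5000: 39.071054
  t * PV_t at t = 4.0000: 43.691422
  t * PV_t at t = 4.5000: 48.094765
  t * PV_t at t = 5.0000: 4074.464064
Macaulay duration D = 4329.603440 / 919.996200 = 4.706110
Modified duration = D / (1 + y/m) = 4.706110 / (1 + 0.022000) = 4.604804


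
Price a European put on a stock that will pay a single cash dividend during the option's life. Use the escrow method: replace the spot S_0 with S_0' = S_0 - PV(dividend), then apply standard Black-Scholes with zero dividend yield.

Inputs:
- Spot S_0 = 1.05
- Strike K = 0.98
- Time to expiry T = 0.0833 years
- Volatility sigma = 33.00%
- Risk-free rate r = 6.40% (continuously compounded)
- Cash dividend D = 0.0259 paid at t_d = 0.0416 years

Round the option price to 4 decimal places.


Answer: Price = 0.0183

Derivation:
PV(D) = D * exp(-r * t_d) = 0.0259 * 0.99734114 = 0.02583114
S_0' = S_0 - PV(D) = 1.0500 - 0.02583114 = 1.02416886
d1 = (ln(S_0'/K) + (r + sigma^2/2)*T) / (sigma*sqrt(T)) = 0.56645205
d2 = d1 - sigma*sqrt(T) = 0.47120831
exp(-rT) = 0.99468299
N(-d1) = 0.28554326; N(-d2) = 0.31874599
P = K * exp(-rT) * N(-d2) - S_0' * N(-d1) = 0.9800 * 0.99468299 * 0.31874599 - 1.02416886 * 0.28554326 = 0.0183


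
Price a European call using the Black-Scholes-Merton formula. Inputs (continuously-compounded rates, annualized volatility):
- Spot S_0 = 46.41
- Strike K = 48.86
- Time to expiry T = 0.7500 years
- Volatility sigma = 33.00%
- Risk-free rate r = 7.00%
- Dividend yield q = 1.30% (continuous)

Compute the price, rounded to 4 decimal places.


d1 = (ln(S/K) + (r - q + 0.5*sigma^2) * T) / (sigma * sqrt(T)) = 0.11247269
d2 = d1 - sigma * sqrt(T) = -0.17331570
exp(-rT) = 0.94885432; exp(-qT) = 0.99029738
C = S_0 * exp(-qT) * N(d1) - K * exp(-rT) * N(d2)
N(d1) = 0.54477569; N(d2) = 0.43120164
C = 46.4100 * 0.99029738 * 0.54477569 - 48.8600 * 0.94885432 * 0.43120164 = 5.0468

Answer: Price = 5.0468


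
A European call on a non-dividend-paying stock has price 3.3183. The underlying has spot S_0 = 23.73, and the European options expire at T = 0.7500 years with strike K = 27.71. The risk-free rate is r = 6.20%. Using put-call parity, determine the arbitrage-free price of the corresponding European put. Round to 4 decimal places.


Put-call parity: C - P = S_0 * exp(-qT) - K * exp(-rT).
S_0 * exp(-qT) = 23.7300 * 1.00000000 = 23.73000000
K * exp(-rT) = 27.7100 * 0.95456456 = 26.45098397
P = C - S*exp(-qT) + K*exp(-rT)
P = 3.3183 - 23.73000000 + 26.45098397 = 6.0393

Answer: Put price = 6.0393


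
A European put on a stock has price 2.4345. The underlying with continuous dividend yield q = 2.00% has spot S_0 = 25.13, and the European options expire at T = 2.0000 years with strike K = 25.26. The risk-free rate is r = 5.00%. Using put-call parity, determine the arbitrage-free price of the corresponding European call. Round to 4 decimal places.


Put-call parity: C - P = S_0 * exp(-qT) - K * exp(-rT).
S_0 * exp(-qT) = 25.1300 * 0.96078944 = 24.14463861
K * exp(-rT) = 25.2600 * 0.90483742 = 22.85619318
C = P + S*exp(-qT) - K*exp(-rT)
C = 2.4345 + 24.14463861 - 22.85619318 = 3.7229

Answer: Call price = 3.7229


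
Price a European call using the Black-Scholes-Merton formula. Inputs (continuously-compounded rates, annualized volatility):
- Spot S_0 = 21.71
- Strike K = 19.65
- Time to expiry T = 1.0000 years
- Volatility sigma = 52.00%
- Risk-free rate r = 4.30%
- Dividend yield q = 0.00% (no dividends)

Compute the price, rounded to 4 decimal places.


d1 = (ln(S/K) + (r - q + 0.5*sigma^2) * T) / (sigma * sqrt(T)) = 0.53441470
d2 = d1 - sigma * sqrt(T) = 0.01441470
exp(-rT) = 0.95791139; exp(-qT) = 1.00000000
C = S_0 * exp(-qT) * N(d1) - K * exp(-rT) * N(d2)
N(d1) = 0.70347268; N(d2) = 0.50575044
C = 21.7100 * 1.00000000 * 0.70347268 - 19.6500 * 0.95791139 * 0.50575044 = 5.7527

Answer: Price = 5.7527


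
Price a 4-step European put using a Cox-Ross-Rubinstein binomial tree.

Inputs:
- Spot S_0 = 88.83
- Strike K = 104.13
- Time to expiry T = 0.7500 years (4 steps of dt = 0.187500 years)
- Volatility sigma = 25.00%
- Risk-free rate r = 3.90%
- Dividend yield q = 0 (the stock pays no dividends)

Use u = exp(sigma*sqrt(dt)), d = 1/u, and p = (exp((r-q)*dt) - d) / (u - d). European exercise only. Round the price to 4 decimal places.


Answer: Price = V(0,0) = 15.9415

Derivation:
dt = T/N = 0.187500
u = exp(sigma*sqrt(dt)) = 1.114330; d = 1/u = 0.897400
p = (exp((r-q)*dt) - d) / (u - d) = 0.506796
Discount per step: exp(-r*dt) = 0.992714
Stock lattice S(k, i) with i counting down-moves:
  k=0: S(0,0) = 88.8300
  k=1: S(1,0) = 98.9859; S(1,1) = 79.7161
  k=2: S(2,0) = 110.3030; S(2,1) = 88.8300; S(2,2) = 71.5372
  k=3: S(3,0) = 122.9139; S(3,1) = 98.9859; S(3,2) = 79.7161; S(3,3) = 64.1975
  k=4: S(4,0) = 136.9666; S(4,1) = 110.3030; S(4,2) = 88.8300; S(4,3) = 71.5372; S(4,4) = 57.6109
Terminal payoffs V(N, i) = max(K - S_T, 0):
  V(4,0) = 0.000000; V(4,1) = 0.000000; V(4,2) = 15.300000; V(4,3) = 32.592765; V(4,4) = 46.519103
Backward induction: V(k, i) = exp(-r*dt) * [p * V(k+1, i) + (1-p) * V(k+1, i+1)].
  V(3,0) = exp(-r*dt) * [p*0.000000 + (1-p)*0.000000] = 0.000000
  V(3,1) = exp(-r*dt) * [p*0.000000 + (1-p)*15.300000] = 7.491046
  V(3,2) = exp(-r*dt) * [p*15.300000 + (1-p)*32.592765] = 23.655252
  V(3,3) = exp(-r*dt) * [p*32.592765 + (1-p)*46.519103] = 39.173786
  V(2,0) = exp(-r*dt) * [p*0.000000 + (1-p)*7.491046] = 3.667697
  V(2,1) = exp(-r*dt) * [p*7.491046 + (1-p)*23.655252] = 15.350638
  V(2,2) = exp(-r*dt) * [p*23.655252 + (1-p)*39.173786] = 31.080946
  V(1,0) = exp(-r*dt) * [p*3.667697 + (1-p)*15.350638] = 9.361069
  V(1,1) = exp(-r*dt) * [p*15.350638 + (1-p)*31.080946] = 22.940525
  V(0,0) = exp(-r*dt) * [p*9.361069 + (1-p)*22.940525] = 15.941515


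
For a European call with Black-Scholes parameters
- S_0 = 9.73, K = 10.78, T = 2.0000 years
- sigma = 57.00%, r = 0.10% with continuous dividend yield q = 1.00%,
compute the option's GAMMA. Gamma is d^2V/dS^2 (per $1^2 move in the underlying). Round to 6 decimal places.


d1 = 0.2535924722; d2 = -0.5525092583
phi(d1) = 0.3863185062; exp(-qT) = 0.9801986733; exp(-rT) = 0.9980019987
Gamma = exp(-qT) * phi(d1) / (S * sigma * sqrt(T)) = 0.9801986733 * 0.3863185062 / (9.7300 * 0.5700 * 1.4142135624) = 0.048279

Answer: Gamma = 0.048279


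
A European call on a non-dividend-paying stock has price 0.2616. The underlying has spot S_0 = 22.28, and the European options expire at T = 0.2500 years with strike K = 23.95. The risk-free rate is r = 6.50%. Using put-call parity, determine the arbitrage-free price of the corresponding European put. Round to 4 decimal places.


Answer: Put price = 1.5456

Derivation:
Put-call parity: C - P = S_0 * exp(-qT) - K * exp(-rT).
S_0 * exp(-qT) = 22.2800 * 1.00000000 = 22.28000000
K * exp(-rT) = 23.9500 * 0.98388132 = 23.56395759
P = C - S*exp(-qT) + K*exp(-rT)
P = 0.2616 - 22.28000000 + 23.56395759 = 1.5456


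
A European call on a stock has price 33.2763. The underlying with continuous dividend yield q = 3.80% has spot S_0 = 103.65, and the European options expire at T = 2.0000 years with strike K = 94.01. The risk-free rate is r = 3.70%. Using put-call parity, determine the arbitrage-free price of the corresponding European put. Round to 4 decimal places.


Answer: Put price = 24.5162

Derivation:
Put-call parity: C - P = S_0 * exp(-qT) - K * exp(-rT).
S_0 * exp(-qT) = 103.6500 * 0.92681621 = 96.06449981
K * exp(-rT) = 94.0100 * 0.92867169 = 87.30442594
P = C - S*exp(-qT) + K*exp(-rT)
P = 33.2763 - 96.06449981 + 87.30442594 = 24.5162


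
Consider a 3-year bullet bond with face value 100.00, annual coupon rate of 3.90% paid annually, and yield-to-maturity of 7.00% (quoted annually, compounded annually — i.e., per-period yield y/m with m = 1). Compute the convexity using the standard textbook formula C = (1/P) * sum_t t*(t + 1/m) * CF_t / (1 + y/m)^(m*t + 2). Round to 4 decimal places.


Answer: Convexity = 9.9404

Derivation:
Coupon per period c = face * coupon_rate / m = 3.900000
Periods per year m = 1; per-period yield y/m = 0.070000
Number of cashflows N = 3
Cashflows (t years, CF_t, discount factor 1/(1+y/m)^(m*t), PV):
  t = 1.0000: CF_t = 3.900000, DF = 0.934579, PV = 3.644860
  t = 2.0000: CF_t = 3.900000, DF = 0.873439, PV = 3.406411
  t = 3.0000: CF_t = 103.900000, DF = 0.816298, PV = 84.813349
Price P = sum_t PV_t = 91.864620
Convexity numerator sum_t t*(t + 1/m) * CF_t / (1+y/m)^(m*t + 2):
  t = 1.0000: term = 6.367123
  t = 2.0000: term = 17.851748
  t = 3.0000: term = 888.951169
Convexity = (1/P) * sum = 913.170040 / 91.864620 = 9.940389


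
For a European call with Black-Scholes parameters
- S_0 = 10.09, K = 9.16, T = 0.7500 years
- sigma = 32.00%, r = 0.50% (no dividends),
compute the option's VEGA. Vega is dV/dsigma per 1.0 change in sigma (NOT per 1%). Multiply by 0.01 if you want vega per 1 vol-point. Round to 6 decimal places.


Answer: Vega = 3.074835

Derivation:
d1 = 0.5010269296; d2 = 0.2238988004
phi(d1) = 0.3518844145; exp(-qT) = 1.0000000000; exp(-rT) = 0.9962570225
Vega = S * exp(-qT) * phi(d1) * sqrt(T) = 10.0900 * 1.0000000000 * 0.3518844145 * 0.8660254038 = 3.074835


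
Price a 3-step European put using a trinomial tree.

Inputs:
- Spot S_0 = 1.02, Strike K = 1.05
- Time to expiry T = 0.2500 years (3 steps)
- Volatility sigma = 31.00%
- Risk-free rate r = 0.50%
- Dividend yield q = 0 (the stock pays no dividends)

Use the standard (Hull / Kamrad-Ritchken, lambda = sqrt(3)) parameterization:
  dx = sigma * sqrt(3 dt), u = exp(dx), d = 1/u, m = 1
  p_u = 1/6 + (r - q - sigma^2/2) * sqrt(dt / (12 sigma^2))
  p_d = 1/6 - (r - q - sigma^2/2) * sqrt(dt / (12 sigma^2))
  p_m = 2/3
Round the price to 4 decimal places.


dt = T/N = 0.083333; dx = sigma*sqrt(3*dt) = 0.155000
u = exp(dx) = 1.167658; d = 1/u = 0.856415
p_u = 0.155094, p_m = 0.666667, p_d = 0.178239
Discount per step: exp(-r*dt) = 0.999583
Stock lattice S(k, j) with j the centered position index:
  k=0: S(0,+0) = 1.0200
  k=1: S(1,-1) = 0.8735; S(1,+0) = 1.0200; S(1,+1) = 1.1910
  k=2: S(2,-2) = 0.7481; S(2,-1) = 0.8735; S(2,+0) = 1.0200; S(2,+1) = 1.1910; S(2,+2) = 1.3907
  k=3: S(3,-3) = 0.6407; S(3,-2) = 0.7481; S(3,-1) = 0.8735; S(3,+0) = 1.0200; S(3,+1) = 1.1910; S(3,+2) = 1.3907; S(3,+3) = 1.6239
Terminal payoffs V(N, j) = max(K - S_T, 0):
  V(3,-3) = 0.409302; V(3,-2) = 0.301884; V(3,-1) = 0.176457; V(3,+0) = 0.030000; V(3,+1) = 0.000000; V(3,+2) = 0.000000; V(3,+3) = 0.000000
Backward induction: V(k, j) = exp(-r*dt) * [p_u * V(k+1, j+1) + p_m * V(k+1, j) + p_d * V(k+1, j-1)]
  V(2,-2) = exp(-r*dt) * [p_u*0.176457 + p_m*0.301884 + p_d*0.409302] = 0.301452
  V(2,-1) = exp(-r*dt) * [p_u*0.030000 + p_m*0.176457 + p_d*0.301884] = 0.176025
  V(2,+0) = exp(-r*dt) * [p_u*0.000000 + p_m*0.030000 + p_d*0.176457] = 0.051430
  V(2,+1) = exp(-r*dt) * [p_u*0.000000 + p_m*0.000000 + p_d*0.030000] = 0.005345
  V(2,+2) = exp(-r*dt) * [p_u*0.000000 + p_m*0.000000 + p_d*0.000000] = 0.000000
  V(1,-1) = exp(-r*dt) * [p_u*0.051430 + p_m*0.176025 + p_d*0.301452] = 0.178982
  V(1,+0) = exp(-r*dt) * [p_u*0.005345 + p_m*0.051430 + p_d*0.176025] = 0.066462
  V(1,+1) = exp(-r*dt) * [p_u*0.000000 + p_m*0.005345 + p_d*0.051430] = 0.012725
  V(0,+0) = exp(-r*dt) * [p_u*0.012725 + p_m*0.066462 + p_d*0.178982] = 0.078151

Answer: Price = V(0,0) = 0.0782


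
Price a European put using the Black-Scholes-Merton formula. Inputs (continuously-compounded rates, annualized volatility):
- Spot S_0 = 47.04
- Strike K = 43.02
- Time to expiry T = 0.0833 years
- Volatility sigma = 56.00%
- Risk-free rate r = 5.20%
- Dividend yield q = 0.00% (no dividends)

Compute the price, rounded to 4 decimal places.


Answer: Price = 1.2628

Derivation:
d1 = (ln(S/K) + (r - q + 0.5*sigma^2) * T) / (sigma * sqrt(T)) = 0.66032935
d2 = d1 - sigma * sqrt(T) = 0.49870361
exp(-rT) = 0.99567777; exp(-qT) = 1.00000000
P = K * exp(-rT) * N(-d2) - S_0 * exp(-qT) * N(-d1)
N(-d1) = 0.25452125; N(-d2) = 0.30899410
P = 43.0200 * 0.99567777 * 0.30899410 - 47.0400 * 1.00000000 * 0.25452125 = 1.2628


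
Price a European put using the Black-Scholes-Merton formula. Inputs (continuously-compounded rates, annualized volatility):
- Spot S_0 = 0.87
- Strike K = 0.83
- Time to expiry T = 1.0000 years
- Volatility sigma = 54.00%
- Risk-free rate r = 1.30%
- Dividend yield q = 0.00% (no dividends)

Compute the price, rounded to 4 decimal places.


d1 = (ln(S/K) + (r - q + 0.5*sigma^2) * T) / (sigma * sqrt(T)) = 0.38123613
d2 = d1 - sigma * sqrt(T) = -0.15876387
exp(-rT) = 0.98708414; exp(-qT) = 1.00000000
P = K * exp(-rT) * N(-d2) - S_0 * exp(-qT) * N(-d1)
N(-d1) = 0.35151402; N(-d2) = 0.56307254
P = 0.8300 * 0.98708414 * 0.56307254 - 0.8700 * 1.00000000 * 0.35151402 = 0.1555

Answer: Price = 0.1555


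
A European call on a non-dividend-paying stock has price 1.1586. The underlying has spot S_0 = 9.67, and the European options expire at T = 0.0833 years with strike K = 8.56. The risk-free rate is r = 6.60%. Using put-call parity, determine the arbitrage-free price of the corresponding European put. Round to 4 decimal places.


Put-call parity: C - P = S_0 * exp(-qT) - K * exp(-rT).
S_0 * exp(-qT) = 9.6700 * 1.00000000 = 9.67000000
K * exp(-rT) = 8.5600 * 0.99451729 = 8.51306796
P = C - S*exp(-qT) + K*exp(-rT)
P = 1.1586 - 9.67000000 + 8.51306796 = 0.0017

Answer: Put price = 0.0017


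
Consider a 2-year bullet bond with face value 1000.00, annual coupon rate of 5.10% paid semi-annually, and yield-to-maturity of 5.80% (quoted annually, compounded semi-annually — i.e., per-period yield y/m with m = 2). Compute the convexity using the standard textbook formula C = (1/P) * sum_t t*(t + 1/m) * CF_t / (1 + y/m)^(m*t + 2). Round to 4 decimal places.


Coupon per period c = face * coupon_rate / m = 25.500000
Periods per year m = 2; per-period yield y/m = 0.029000
Number of cashflows N = 4
Cashflows (t years, CF_t, discount factor 1/(1+y/m)^(m*t), PV):
  t = 0.5000: CF_t = 25.500000, DF = 0.971817, PV = 24.781341
  t = 1.0000: CF_t = 25.500000, DF = 0.944429, PV = 24.082936
  t = 1.5000: CF_t = 25.500000, DF = 0.917812, PV = 23.404214
  t = 2.0000: CF_t = 1025.500000, DF = 0.891946, PV = 914.690494
Price P = sum_t PV_t = 986.958985
Convexity numerator sum_t t*(t + 1/m) * CF_t / (1+y/m)^(m*t + 2):
  t = 0.5000: term = 11.702107
  t = 1.0000: term = 34.116930
  t = 1.5000: term = 66.310845
  t = 2.0000: term = 4319.300509
Convexity = (1/P) * sum = 4431.430390 / 986.958985 = 4.489984

Answer: Convexity = 4.4900


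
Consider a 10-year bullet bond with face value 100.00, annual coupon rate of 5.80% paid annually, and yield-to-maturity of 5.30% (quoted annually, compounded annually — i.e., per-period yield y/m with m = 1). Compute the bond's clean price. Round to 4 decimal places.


Coupon per period c = face * coupon_rate / m = 5.800000
Periods per year m = 1; per-period yield y/m = 0.053000
Number of cashflows N = 10
Cashflows (t years, CF_t, discount factor 1/(1+y/m)^(m*t), PV):
  t = 1.0000: CF_t = 5.800000, DF = 0.949668, PV = 5.508072
  t = 2.0000: CF_t = 5.800000, DF = 0.901869, PV = 5.230838
  t = 3.0000: CF_t = 5.800000, DF = 0.856475, PV = 4.967557
  t = 4.0000: CF_t = 5.800000, DF = 0.813367, PV = 4.717528
  t = 5.0000: CF_t = 5.800000, DF = 0.772428, PV = 4.480084
  t = 6.0000: CF_t = 5.800000, DF = 0.733550, PV = 4.254591
  t = 7.0000: CF_t = 5.800000, DF = 0.696629, PV = 4.040447
  t = 8.0000: CF_t = 5.800000, DF = 0.661566, PV = 3.837082
  t = 9.0000: CF_t = 5.800000, DF = 0.628268, PV = 3.643952
  t = 10.0000: CF_t = 105.800000, DF = 0.596645, PV = 63.125082
Price P = sum_t PV_t = 103.805232

Answer: Price = 103.8052


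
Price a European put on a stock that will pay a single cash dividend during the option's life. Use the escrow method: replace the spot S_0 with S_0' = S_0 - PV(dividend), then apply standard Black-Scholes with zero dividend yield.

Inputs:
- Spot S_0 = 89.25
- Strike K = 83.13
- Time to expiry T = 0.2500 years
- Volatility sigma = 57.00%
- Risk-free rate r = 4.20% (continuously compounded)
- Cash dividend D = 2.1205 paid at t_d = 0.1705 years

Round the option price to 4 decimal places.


PV(D) = D * exp(-r * t_d) = 2.1205 * 0.99286458 = 2.10536934
S_0' = S_0 - PV(D) = 89.2500 - 2.10536934 = 87.14463066
d1 = (ln(S_0'/K) + (r + sigma^2/2)*T) / (sigma*sqrt(T)) = 0.34482811
d2 = d1 - sigma*sqrt(T) = 0.05982811
exp(-rT) = 0.98955493
N(-d1) = 0.36511180; N(-d2) = 0.47614627
P = K * exp(-rT) * N(-d2) - S_0' * N(-d1) = 83.1300 * 0.98955493 * 0.47614627 - 87.14463066 * 0.36511180 = 7.3511

Answer: Price = 7.3511


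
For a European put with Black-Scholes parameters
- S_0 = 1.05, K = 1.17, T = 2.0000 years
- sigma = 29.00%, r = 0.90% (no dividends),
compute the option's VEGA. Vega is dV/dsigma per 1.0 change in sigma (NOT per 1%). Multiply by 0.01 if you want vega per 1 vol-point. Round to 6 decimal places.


Answer: Vega = 0.592333

Derivation:
d1 = -0.0149067488; d2 = -0.4250286819
phi(d1) = 0.3988979582; exp(-qT) = 1.0000000000; exp(-rT) = 0.9821610324
Vega = S * exp(-qT) * phi(d1) * sqrt(T) = 1.0500 * 1.0000000000 * 0.3988979582 * 1.4142135624 = 0.592333


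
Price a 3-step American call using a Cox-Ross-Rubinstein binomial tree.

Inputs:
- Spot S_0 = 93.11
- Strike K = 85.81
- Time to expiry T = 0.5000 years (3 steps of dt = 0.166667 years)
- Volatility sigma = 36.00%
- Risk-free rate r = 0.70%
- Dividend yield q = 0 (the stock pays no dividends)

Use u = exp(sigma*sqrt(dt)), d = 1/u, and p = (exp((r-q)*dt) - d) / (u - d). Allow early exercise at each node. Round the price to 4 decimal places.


dt = T/N = 0.166667
u = exp(sigma*sqrt(dt)) = 1.158319; d = 1/u = 0.863320
p = (exp((r-q)*dt) - d) / (u - d) = 0.467281
Discount per step: exp(-r*dt) = 0.998834
Stock lattice S(k, i) with i counting down-moves:
  k=0: S(0,0) = 93.1100
  k=1: S(1,0) = 107.8510; S(1,1) = 80.3838
  k=2: S(2,0) = 124.9258; S(2,1) = 93.1100; S(2,2) = 69.3969
  k=3: S(3,0) = 144.7039; S(3,1) = 107.8510; S(3,2) = 80.3838; S(3,3) = 59.9118
Terminal payoffs V(N, i) = max(S_T - K, 0):
  V(3,0) = 58.893923; V(3,1) = 22.041036; V(3,2) = 0.000000; V(3,3) = 0.000000
Backward induction: V(k, i) = exp(-r*dt) * [p * V(k+1, i) + (1-p) * V(k+1, i+1)]; then take max(V_cont, immediate exercise) for American.
  V(2,0) = exp(-r*dt) * [p*58.893923 + (1-p)*22.041036] = 39.215903; exercise = 39.115850; V(2,0) = max -> 39.215903
  V(2,1) = exp(-r*dt) * [p*22.041036 + (1-p)*0.000000] = 10.287343; exercise = 7.300000; V(2,1) = max -> 10.287343
  V(2,2) = exp(-r*dt) * [p*0.000000 + (1-p)*0.000000] = 0.000000; exercise = 0.000000; V(2,2) = max -> 0.000000
  V(1,0) = exp(-r*dt) * [p*39.215903 + (1-p)*10.287343] = 23.777347; exercise = 22.041036; V(1,0) = max -> 23.777347
  V(1,1) = exp(-r*dt) * [p*10.287343 + (1-p)*0.000000] = 4.801473; exercise = 0.000000; V(1,1) = max -> 4.801473
  V(0,0) = exp(-r*dt) * [p*23.777347 + (1-p)*4.801473] = 13.652597; exercise = 7.300000; V(0,0) = max -> 13.652597

Answer: Price = V(0,0) = 13.6526


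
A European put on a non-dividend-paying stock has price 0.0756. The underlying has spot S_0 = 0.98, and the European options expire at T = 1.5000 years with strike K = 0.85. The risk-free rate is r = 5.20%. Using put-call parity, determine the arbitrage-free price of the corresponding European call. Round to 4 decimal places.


Put-call parity: C - P = S_0 * exp(-qT) - K * exp(-rT).
S_0 * exp(-qT) = 0.9800 * 1.00000000 = 0.98000000
K * exp(-rT) = 0.8500 * 0.92496443 = 0.78621976
C = P + S*exp(-qT) - K*exp(-rT)
C = 0.0756 + 0.98000000 - 0.78621976 = 0.2694

Answer: Call price = 0.2694


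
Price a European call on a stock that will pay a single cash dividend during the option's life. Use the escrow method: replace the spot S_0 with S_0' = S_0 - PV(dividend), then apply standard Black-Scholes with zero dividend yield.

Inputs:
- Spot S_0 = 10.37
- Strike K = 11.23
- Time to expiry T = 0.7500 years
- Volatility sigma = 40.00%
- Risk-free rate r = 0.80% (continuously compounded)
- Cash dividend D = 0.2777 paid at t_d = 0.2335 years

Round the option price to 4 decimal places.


PV(D) = D * exp(-r * t_d) = 0.2777 * 0.99813374 = 0.27718174
S_0' = S_0 - PV(D) = 10.3700 - 0.27718174 = 10.09281826
d1 = (ln(S_0'/K) + (r + sigma^2/2)*T) / (sigma*sqrt(T)) = -0.11767744
d2 = d1 - sigma*sqrt(T) = -0.46408760
exp(-rT) = 0.99401796
N(d1) = 0.45316162; N(d2) = 0.32129249
C = S_0' * N(d1) - K * exp(-rT) * N(d2) = 10.09281826 * 0.45316162 - 11.2300 * 0.99401796 * 0.32129249 = 0.9871

Answer: Price = 0.9871
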